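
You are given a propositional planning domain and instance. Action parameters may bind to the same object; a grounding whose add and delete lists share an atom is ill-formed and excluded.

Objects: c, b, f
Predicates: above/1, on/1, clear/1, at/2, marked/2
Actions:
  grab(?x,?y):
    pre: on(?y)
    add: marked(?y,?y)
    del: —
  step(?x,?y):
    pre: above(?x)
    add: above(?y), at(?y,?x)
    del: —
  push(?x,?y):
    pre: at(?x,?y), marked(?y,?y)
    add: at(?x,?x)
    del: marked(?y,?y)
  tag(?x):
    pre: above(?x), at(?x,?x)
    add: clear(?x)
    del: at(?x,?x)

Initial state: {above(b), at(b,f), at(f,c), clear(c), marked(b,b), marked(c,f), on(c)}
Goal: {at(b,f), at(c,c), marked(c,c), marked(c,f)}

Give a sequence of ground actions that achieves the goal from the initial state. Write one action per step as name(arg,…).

grab(c,c); step(b,c); step(c,c)

1. grab(c,c)  →  {above(b), at(b,f), at(f,c), clear(c), marked(b,b), marked(c,c), marked(c,f), on(c)}
2. step(b,c)  →  {above(b), above(c), at(b,f), at(c,b), at(f,c), clear(c), marked(b,b), marked(c,c), marked(c,f), on(c)}
3. step(c,c)  →  {above(b), above(c), at(b,f), at(c,b), at(c,c), at(f,c), clear(c), marked(b,b), marked(c,c), marked(c,f), on(c)}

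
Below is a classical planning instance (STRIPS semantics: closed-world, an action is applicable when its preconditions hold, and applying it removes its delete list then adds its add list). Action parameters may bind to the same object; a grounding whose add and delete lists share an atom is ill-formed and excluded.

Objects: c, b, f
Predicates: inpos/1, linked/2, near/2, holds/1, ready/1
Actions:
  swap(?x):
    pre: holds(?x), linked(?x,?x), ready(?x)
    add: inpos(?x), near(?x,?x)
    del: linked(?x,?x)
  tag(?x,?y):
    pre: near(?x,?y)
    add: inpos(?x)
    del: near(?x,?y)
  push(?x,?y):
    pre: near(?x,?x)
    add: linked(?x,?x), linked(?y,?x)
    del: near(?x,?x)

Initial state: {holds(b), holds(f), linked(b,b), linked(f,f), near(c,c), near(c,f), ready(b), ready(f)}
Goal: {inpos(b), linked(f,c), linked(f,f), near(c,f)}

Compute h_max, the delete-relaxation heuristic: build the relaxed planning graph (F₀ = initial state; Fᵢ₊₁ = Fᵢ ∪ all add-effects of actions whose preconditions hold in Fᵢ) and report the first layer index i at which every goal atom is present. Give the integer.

F0 = init (8 atoms)
F1 = F0 ∪ {inpos(b), inpos(c), inpos(f), linked(b,c), linked(c,c), linked(f,c), near(b,b), near(f,f)}  (16 atoms)
goal ⊆ F1  ⇒  h_max = 1

1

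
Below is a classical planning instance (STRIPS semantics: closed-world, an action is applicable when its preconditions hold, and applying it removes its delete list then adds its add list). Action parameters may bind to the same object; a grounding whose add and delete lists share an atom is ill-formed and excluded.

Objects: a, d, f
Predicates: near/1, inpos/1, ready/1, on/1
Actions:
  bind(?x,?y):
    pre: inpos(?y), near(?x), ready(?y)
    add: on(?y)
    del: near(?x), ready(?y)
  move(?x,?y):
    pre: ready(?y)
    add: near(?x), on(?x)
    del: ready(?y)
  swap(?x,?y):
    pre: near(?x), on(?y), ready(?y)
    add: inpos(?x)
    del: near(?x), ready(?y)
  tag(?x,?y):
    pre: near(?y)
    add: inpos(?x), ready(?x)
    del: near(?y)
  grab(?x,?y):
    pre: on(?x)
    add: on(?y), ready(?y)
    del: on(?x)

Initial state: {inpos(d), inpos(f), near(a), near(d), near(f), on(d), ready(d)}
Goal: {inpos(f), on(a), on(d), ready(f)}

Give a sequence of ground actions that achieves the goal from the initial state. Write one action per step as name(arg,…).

move(a,d); tag(f,a)

1. move(a,d)  →  {inpos(d), inpos(f), near(a), near(d), near(f), on(a), on(d)}
2. tag(f,a)  →  {inpos(d), inpos(f), near(d), near(f), on(a), on(d), ready(f)}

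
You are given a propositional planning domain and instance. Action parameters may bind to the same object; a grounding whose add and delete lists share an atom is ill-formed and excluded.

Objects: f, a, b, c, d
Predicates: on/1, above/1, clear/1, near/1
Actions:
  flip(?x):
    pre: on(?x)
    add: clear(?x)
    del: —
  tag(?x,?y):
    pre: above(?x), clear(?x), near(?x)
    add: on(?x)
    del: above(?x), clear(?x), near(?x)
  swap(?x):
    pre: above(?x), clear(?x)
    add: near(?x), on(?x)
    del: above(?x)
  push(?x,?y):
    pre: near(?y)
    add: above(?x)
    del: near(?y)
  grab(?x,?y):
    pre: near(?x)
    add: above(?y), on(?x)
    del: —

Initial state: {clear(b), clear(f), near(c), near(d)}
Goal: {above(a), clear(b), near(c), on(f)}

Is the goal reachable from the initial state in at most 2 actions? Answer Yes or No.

1. push(f,d)  →  {above(f), clear(b), clear(f), near(c)}
2. swap(f)  →  {clear(b), clear(f), near(c), near(f), on(f)}
3. push(a,f)  →  {above(a), clear(b), clear(f), near(c), on(f)}
optimal plan length = 3; 3 > 2

No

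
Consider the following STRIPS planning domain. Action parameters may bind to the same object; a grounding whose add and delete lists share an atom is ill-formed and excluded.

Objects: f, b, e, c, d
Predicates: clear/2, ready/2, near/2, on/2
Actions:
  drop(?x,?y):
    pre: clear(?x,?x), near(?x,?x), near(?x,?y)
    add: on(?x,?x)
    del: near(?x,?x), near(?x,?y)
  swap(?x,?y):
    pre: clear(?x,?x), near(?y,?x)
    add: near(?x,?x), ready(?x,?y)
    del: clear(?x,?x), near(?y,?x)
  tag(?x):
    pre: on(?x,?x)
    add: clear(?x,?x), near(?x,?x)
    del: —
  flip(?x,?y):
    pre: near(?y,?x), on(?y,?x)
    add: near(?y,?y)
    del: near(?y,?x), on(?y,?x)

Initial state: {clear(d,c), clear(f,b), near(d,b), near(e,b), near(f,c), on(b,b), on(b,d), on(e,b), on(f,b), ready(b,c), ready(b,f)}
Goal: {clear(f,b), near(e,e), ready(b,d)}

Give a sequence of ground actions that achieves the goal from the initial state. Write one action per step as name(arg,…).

1. tag(b)  →  {clear(b,b), clear(d,c), clear(f,b), near(b,b), near(d,b), near(e,b), near(f,c), on(b,b), on(b,d), on(e,b), on(f,b), ready(b,c), ready(b,f)}
2. swap(b,d)  →  {clear(d,c), clear(f,b), near(b,b), near(e,b), near(f,c), on(b,b), on(b,d), on(e,b), on(f,b), ready(b,c), ready(b,d), ready(b,f)}
3. flip(b,e)  →  {clear(d,c), clear(f,b), near(b,b), near(e,e), near(f,c), on(b,b), on(b,d), on(f,b), ready(b,c), ready(b,d), ready(b,f)}

tag(b); swap(b,d); flip(b,e)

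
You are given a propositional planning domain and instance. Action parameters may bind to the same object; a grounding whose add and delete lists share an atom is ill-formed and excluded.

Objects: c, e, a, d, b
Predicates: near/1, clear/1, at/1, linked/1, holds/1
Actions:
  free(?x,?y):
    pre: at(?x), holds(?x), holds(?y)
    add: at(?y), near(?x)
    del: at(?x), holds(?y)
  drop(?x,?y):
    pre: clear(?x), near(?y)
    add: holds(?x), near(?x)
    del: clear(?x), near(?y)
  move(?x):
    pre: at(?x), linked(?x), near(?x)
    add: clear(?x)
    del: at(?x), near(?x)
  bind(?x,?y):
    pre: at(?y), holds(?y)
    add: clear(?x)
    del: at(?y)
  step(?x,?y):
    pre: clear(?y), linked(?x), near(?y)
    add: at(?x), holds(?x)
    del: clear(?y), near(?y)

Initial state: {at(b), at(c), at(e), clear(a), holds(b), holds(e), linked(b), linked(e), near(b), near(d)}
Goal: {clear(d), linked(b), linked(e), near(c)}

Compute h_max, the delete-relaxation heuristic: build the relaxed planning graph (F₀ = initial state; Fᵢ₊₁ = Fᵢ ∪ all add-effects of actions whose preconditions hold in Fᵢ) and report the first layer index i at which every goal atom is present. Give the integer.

F0 = init (10 atoms)
F1 = F0 ∪ {clear(b), clear(c), clear(d), clear(e), holds(a), near(a), near(e)}  (17 atoms)
F2 = F1 ∪ {at(a), holds(c), holds(d), near(c)}  (21 atoms)
goal ⊆ F2  ⇒  h_max = 2

2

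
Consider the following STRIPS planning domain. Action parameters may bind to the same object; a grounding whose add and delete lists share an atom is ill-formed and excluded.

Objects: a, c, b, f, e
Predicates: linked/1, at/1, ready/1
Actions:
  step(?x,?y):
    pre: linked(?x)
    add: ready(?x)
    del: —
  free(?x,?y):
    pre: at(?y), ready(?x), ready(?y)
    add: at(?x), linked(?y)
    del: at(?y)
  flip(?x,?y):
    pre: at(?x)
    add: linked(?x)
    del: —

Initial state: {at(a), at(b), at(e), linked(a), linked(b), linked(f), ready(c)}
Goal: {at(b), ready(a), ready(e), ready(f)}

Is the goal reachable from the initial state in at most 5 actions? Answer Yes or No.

Yes

1. step(a,a)  →  {at(a), at(b), at(e), linked(a), linked(b), linked(f), ready(a), ready(c)}
2. step(f,a)  →  {at(a), at(b), at(e), linked(a), linked(b), linked(f), ready(a), ready(c), ready(f)}
3. flip(e,a)  →  {at(a), at(b), at(e), linked(a), linked(b), linked(e), linked(f), ready(a), ready(c), ready(f)}
4. step(e,a)  →  {at(a), at(b), at(e), linked(a), linked(b), linked(e), linked(f), ready(a), ready(c), ready(e), ready(f)}
optimal plan length = 4; 4 ≤ 5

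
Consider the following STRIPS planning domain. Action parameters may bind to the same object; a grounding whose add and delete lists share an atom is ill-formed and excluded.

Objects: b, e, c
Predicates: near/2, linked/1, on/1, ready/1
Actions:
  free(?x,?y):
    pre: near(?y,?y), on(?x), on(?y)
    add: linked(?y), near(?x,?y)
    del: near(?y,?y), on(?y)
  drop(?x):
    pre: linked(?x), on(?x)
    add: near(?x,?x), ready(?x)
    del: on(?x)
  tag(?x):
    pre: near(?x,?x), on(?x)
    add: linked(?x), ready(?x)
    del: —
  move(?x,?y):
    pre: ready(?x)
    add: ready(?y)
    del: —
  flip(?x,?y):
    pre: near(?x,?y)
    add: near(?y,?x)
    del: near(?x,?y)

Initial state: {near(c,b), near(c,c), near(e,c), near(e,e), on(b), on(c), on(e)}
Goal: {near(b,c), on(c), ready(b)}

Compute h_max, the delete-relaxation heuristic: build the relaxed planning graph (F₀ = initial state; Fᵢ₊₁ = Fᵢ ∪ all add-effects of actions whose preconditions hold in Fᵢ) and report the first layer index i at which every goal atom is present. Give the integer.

F0 = init (7 atoms)
F1 = F0 ∪ {linked(c), linked(e), near(b,c), near(b,e), near(c,e), ready(c), ready(e)}  (14 atoms)
F2 = F1 ∪ {near(e,b), ready(b)}  (16 atoms)
goal ⊆ F2  ⇒  h_max = 2

2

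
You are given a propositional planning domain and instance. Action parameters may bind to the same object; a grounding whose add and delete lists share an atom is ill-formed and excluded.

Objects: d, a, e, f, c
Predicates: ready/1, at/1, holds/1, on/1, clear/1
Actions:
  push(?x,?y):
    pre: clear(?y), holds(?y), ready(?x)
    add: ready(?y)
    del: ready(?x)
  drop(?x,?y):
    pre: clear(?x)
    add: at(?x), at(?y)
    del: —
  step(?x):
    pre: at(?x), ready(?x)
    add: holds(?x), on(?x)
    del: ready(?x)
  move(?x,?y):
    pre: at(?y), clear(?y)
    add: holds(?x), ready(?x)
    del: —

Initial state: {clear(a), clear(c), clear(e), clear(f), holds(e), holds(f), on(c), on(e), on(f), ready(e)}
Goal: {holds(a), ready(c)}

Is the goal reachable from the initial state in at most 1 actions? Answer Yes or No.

No

1. drop(a,d)  →  {at(a), at(d), clear(a), clear(c), clear(e), clear(f), holds(e), holds(f), on(c), on(e), on(f), ready(e)}
2. move(a,a)  →  {at(a), at(d), clear(a), clear(c), clear(e), clear(f), holds(a), holds(e), holds(f), on(c), on(e), on(f), ready(a), ready(e)}
3. move(c,a)  →  {at(a), at(d), clear(a), clear(c), clear(e), clear(f), holds(a), holds(c), holds(e), holds(f), on(c), on(e), on(f), ready(a), ready(c), ready(e)}
optimal plan length = 3; 3 > 1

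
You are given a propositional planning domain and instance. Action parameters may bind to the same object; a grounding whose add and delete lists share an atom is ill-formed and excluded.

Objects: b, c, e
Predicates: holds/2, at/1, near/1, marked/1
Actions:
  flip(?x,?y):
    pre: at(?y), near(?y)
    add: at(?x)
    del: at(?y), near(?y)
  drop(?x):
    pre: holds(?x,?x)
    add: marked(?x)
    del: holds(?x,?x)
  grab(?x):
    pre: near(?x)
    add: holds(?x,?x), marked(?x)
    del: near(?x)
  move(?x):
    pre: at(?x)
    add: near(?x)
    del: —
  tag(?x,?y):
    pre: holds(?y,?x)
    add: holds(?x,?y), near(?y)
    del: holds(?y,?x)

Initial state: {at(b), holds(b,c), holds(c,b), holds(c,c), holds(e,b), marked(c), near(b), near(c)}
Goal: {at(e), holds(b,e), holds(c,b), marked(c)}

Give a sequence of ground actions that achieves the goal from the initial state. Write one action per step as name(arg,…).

1. flip(e,b)  →  {at(e), holds(b,c), holds(c,b), holds(c,c), holds(e,b), marked(c), near(c)}
2. tag(b,e)  →  {at(e), holds(b,c), holds(b,e), holds(c,b), holds(c,c), marked(c), near(c), near(e)}

flip(e,b); tag(b,e)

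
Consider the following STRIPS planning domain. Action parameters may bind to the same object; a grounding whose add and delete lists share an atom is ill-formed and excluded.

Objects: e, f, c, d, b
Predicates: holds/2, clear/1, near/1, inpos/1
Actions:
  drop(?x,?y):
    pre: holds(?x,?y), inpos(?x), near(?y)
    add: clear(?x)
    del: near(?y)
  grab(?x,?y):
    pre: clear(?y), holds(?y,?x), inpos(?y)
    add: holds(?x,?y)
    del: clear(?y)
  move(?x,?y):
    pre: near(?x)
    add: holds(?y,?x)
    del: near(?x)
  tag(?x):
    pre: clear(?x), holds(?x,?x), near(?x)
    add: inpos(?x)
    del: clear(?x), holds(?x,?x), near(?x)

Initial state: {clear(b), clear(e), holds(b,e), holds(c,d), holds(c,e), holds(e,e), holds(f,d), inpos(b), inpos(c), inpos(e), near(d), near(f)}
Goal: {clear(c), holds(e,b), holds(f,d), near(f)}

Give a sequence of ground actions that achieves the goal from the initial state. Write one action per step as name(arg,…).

1. drop(c,d)  →  {clear(b), clear(c), clear(e), holds(b,e), holds(c,d), holds(c,e), holds(e,e), holds(f,d), inpos(b), inpos(c), inpos(e), near(f)}
2. grab(e,b)  →  {clear(c), clear(e), holds(b,e), holds(c,d), holds(c,e), holds(e,b), holds(e,e), holds(f,d), inpos(b), inpos(c), inpos(e), near(f)}

drop(c,d); grab(e,b)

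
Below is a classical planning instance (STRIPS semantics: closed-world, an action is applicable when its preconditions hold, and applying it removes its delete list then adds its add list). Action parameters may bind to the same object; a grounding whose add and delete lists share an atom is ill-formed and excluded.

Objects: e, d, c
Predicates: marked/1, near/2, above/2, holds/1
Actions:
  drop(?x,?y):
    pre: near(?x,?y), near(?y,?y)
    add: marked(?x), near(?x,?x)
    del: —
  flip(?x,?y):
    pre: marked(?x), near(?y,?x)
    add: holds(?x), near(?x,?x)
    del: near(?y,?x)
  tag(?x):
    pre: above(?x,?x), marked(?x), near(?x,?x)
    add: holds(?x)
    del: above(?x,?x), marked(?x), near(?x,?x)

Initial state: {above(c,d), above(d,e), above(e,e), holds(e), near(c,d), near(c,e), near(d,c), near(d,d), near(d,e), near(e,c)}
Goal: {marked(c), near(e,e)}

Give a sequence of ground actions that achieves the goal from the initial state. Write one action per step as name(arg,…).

drop(c,d); drop(e,c)

1. drop(c,d)  →  {above(c,d), above(d,e), above(e,e), holds(e), marked(c), near(c,c), near(c,d), near(c,e), near(d,c), near(d,d), near(d,e), near(e,c)}
2. drop(e,c)  →  {above(c,d), above(d,e), above(e,e), holds(e), marked(c), marked(e), near(c,c), near(c,d), near(c,e), near(d,c), near(d,d), near(d,e), near(e,c), near(e,e)}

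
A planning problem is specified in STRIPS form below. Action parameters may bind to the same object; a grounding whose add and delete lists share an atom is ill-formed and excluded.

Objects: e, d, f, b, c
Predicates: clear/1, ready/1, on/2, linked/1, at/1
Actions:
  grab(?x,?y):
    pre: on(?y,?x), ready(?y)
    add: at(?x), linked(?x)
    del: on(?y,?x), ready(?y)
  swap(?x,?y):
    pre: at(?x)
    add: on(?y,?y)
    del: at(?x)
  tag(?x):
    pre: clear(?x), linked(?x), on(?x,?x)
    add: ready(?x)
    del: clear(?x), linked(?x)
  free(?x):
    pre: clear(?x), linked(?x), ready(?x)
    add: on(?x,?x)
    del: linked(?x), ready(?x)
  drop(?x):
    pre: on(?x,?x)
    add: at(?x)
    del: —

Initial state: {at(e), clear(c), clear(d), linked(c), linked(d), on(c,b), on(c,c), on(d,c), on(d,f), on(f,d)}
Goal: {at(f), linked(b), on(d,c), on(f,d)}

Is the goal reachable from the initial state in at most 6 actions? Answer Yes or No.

1. swap(e,f)  →  {clear(c), clear(d), linked(c), linked(d), on(c,b), on(c,c), on(d,c), on(d,f), on(f,d), on(f,f)}
2. tag(c)  →  {clear(d), linked(d), on(c,b), on(c,c), on(d,c), on(d,f), on(f,d), on(f,f), ready(c)}
3. grab(b,c)  →  {at(b), clear(d), linked(b), linked(d), on(c,c), on(d,c), on(d,f), on(f,d), on(f,f)}
4. drop(f)  →  {at(b), at(f), clear(d), linked(b), linked(d), on(c,c), on(d,c), on(d,f), on(f,d), on(f,f)}
optimal plan length = 4; 4 ≤ 6

Yes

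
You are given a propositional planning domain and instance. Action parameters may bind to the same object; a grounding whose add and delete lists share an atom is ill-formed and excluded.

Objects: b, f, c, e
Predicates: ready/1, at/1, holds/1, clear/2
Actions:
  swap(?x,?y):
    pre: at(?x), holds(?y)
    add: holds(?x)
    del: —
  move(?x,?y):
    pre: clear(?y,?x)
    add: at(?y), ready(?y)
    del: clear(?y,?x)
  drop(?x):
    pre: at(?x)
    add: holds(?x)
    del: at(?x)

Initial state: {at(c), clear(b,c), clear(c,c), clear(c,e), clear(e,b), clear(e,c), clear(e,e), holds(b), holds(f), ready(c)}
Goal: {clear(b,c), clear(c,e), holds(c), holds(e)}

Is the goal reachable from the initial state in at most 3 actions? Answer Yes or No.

1. swap(c,b)  →  {at(c), clear(b,c), clear(c,c), clear(c,e), clear(e,b), clear(e,c), clear(e,e), holds(b), holds(c), holds(f), ready(c)}
2. move(b,e)  →  {at(c), at(e), clear(b,c), clear(c,c), clear(c,e), clear(e,c), clear(e,e), holds(b), holds(c), holds(f), ready(c), ready(e)}
3. swap(e,b)  →  {at(c), at(e), clear(b,c), clear(c,c), clear(c,e), clear(e,c), clear(e,e), holds(b), holds(c), holds(e), holds(f), ready(c), ready(e)}
optimal plan length = 3; 3 ≤ 3

Yes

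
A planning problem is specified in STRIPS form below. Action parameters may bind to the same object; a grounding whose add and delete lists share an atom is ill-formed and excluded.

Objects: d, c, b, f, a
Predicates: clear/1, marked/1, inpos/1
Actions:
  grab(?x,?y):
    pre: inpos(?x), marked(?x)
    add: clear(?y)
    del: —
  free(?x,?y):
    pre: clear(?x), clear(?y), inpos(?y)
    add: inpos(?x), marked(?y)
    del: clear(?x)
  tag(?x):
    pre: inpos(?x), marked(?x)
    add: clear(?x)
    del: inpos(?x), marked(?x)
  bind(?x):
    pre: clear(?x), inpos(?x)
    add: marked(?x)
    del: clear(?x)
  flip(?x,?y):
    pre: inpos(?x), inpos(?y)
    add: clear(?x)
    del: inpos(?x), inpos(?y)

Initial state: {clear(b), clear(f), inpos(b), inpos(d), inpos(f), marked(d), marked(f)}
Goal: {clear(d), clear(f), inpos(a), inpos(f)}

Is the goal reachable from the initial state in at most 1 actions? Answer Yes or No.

1. grab(d,d)  →  {clear(b), clear(d), clear(f), inpos(b), inpos(d), inpos(f), marked(d), marked(f)}
2. grab(d,a)  →  {clear(a), clear(b), clear(d), clear(f), inpos(b), inpos(d), inpos(f), marked(d), marked(f)}
3. free(a,d)  →  {clear(b), clear(d), clear(f), inpos(a), inpos(b), inpos(d), inpos(f), marked(d), marked(f)}
optimal plan length = 3; 3 > 1

No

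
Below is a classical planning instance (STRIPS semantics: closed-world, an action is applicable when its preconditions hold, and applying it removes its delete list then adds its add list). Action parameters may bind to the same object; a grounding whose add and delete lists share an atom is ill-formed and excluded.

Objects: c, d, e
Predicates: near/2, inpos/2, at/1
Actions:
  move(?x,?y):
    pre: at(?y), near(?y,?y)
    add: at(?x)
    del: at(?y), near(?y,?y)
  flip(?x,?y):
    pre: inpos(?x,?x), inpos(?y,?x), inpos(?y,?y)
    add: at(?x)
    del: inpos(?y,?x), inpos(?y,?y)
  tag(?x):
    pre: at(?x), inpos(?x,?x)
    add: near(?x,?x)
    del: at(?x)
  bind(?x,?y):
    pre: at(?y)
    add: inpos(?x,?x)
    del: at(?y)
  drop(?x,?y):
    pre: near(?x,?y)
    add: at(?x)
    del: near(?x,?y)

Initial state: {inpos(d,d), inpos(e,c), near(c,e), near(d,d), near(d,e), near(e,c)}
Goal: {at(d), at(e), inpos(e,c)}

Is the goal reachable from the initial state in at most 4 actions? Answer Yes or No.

Yes

1. flip(d,d)  →  {at(d), inpos(e,c), near(c,e), near(d,d), near(d,e), near(e,c)}
2. drop(e,c)  →  {at(d), at(e), inpos(e,c), near(c,e), near(d,d), near(d,e)}
optimal plan length = 2; 2 ≤ 4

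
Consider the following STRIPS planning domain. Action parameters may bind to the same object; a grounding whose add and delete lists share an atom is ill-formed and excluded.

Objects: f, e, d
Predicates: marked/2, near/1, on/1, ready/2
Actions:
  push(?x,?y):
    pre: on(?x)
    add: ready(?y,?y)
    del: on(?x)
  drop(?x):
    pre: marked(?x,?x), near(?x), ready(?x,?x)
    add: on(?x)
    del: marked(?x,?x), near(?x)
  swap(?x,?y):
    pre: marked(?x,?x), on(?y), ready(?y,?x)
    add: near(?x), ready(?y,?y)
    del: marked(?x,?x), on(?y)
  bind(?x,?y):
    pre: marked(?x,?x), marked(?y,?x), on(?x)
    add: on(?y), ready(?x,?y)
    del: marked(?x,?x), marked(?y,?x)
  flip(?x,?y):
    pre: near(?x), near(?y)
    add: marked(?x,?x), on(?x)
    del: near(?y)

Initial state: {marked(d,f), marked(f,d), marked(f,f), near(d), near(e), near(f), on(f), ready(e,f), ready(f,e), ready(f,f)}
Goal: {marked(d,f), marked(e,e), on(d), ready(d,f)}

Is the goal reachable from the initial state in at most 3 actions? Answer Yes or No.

1. flip(e,f)  →  {marked(d,f), marked(e,e), marked(f,d), marked(f,f), near(d), near(e), on(e), on(f), ready(e,f), ready(f,e), ready(f,f)}
2. flip(d,e)  →  {marked(d,d), marked(d,f), marked(e,e), marked(f,d), marked(f,f), near(d), on(d), on(e), on(f), ready(e,f), ready(f,e), ready(f,f)}
3. bind(d,f)  →  {marked(d,f), marked(e,e), marked(f,f), near(d), on(d), on(e), on(f), ready(d,f), ready(e,f), ready(f,e), ready(f,f)}
optimal plan length = 3; 3 ≤ 3

Yes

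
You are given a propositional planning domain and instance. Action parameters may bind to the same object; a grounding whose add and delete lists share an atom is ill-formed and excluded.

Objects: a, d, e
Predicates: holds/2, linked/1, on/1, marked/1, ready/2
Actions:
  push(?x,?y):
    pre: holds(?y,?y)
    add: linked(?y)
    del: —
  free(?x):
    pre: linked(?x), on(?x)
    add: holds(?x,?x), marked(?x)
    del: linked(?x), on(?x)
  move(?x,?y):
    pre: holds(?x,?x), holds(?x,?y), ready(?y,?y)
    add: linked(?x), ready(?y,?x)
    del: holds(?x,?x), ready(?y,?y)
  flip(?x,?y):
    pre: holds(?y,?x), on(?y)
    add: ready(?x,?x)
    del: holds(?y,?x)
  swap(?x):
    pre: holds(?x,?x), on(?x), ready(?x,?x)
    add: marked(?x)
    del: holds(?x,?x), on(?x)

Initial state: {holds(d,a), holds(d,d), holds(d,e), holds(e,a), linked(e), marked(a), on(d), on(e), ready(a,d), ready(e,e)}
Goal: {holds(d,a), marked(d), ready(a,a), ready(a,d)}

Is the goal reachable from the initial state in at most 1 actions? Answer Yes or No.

1. push(a,d)  →  {holds(d,a), holds(d,d), holds(d,e), holds(e,a), linked(d), linked(e), marked(a), on(d), on(e), ready(a,d), ready(e,e)}
2. free(d)  →  {holds(d,a), holds(d,d), holds(d,e), holds(e,a), linked(e), marked(a), marked(d), on(e), ready(a,d), ready(e,e)}
3. flip(a,e)  →  {holds(d,a), holds(d,d), holds(d,e), linked(e), marked(a), marked(d), on(e), ready(a,a), ready(a,d), ready(e,e)}
optimal plan length = 3; 3 > 1

No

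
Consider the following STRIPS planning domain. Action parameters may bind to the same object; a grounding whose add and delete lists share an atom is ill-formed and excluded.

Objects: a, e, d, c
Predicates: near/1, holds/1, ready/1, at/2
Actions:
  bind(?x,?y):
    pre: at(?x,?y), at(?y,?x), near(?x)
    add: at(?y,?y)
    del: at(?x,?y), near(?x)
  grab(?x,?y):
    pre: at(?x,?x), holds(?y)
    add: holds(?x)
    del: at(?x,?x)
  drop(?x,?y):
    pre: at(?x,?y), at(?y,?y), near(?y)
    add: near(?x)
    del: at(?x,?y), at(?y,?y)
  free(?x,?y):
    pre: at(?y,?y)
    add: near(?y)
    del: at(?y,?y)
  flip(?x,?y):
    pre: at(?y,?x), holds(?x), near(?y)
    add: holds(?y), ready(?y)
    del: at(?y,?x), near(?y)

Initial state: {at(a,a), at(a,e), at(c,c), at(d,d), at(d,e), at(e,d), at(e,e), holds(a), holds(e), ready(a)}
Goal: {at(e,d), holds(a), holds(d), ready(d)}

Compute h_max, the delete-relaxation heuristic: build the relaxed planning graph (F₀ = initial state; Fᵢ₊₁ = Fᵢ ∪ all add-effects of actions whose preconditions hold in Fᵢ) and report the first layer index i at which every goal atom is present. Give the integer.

2

F0 = init (10 atoms)
F1 = F0 ∪ {holds(c), holds(d), near(a), near(c), near(d), near(e)}  (16 atoms)
F2 = F1 ∪ {ready(c), ready(d), ready(e)}  (19 atoms)
goal ⊆ F2  ⇒  h_max = 2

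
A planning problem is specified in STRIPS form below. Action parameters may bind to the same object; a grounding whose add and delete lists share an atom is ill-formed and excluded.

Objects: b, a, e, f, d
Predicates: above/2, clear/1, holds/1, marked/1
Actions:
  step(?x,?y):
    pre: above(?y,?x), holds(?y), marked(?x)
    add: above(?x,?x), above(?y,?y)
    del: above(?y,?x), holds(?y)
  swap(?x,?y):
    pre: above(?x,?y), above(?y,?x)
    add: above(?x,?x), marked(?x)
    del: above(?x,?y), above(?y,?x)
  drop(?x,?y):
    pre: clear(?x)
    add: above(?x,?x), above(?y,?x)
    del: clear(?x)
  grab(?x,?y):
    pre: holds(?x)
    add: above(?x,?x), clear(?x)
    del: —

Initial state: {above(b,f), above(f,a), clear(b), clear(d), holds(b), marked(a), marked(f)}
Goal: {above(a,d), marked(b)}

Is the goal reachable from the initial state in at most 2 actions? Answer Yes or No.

1. drop(b,f)  →  {above(b,b), above(b,f), above(f,a), above(f,b), clear(d), holds(b), marked(a), marked(f)}
2. swap(b,f)  →  {above(b,b), above(f,a), clear(d), holds(b), marked(a), marked(b), marked(f)}
3. drop(d,a)  →  {above(a,d), above(b,b), above(d,d), above(f,a), holds(b), marked(a), marked(b), marked(f)}
optimal plan length = 3; 3 > 2

No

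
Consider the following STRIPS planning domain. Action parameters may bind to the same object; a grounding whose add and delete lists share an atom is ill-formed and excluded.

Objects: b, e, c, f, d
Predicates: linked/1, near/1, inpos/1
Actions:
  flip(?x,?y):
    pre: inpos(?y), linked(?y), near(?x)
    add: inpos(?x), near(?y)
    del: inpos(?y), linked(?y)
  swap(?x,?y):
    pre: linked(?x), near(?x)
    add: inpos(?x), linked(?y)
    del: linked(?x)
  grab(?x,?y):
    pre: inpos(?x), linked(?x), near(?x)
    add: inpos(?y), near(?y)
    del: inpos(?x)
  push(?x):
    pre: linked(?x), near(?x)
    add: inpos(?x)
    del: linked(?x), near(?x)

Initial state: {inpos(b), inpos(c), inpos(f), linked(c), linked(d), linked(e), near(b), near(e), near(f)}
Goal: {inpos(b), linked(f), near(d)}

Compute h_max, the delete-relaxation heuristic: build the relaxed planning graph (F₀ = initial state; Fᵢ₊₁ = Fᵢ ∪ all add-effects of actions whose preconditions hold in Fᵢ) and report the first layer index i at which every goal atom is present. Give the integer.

F0 = init (9 atoms)
F1 = F0 ∪ {inpos(e), linked(b), linked(f), near(c)}  (13 atoms)
F2 = F1 ∪ {inpos(d), near(d)}  (15 atoms)
goal ⊆ F2  ⇒  h_max = 2

2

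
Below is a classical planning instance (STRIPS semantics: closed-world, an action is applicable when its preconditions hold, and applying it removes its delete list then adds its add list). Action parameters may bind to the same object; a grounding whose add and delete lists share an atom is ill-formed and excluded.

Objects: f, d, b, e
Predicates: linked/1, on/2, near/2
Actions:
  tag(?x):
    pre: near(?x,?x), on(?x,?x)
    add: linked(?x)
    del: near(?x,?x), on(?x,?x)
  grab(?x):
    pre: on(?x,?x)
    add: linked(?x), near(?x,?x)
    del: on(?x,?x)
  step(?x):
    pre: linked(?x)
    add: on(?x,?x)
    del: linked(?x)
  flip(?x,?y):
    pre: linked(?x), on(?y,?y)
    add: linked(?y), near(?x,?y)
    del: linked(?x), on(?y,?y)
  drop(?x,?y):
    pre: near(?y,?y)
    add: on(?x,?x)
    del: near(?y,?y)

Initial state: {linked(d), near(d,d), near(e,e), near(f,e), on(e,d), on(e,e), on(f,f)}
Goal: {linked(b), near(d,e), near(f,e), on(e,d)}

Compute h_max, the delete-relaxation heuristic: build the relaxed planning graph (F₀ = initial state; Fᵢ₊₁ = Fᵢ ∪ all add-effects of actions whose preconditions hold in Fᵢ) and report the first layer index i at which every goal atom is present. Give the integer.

F0 = init (7 atoms)
F1 = F0 ∪ {linked(e), linked(f), near(d,e), near(d,f), near(f,f), on(b,b), on(d,d)}  (14 atoms)
F2 = F1 ∪ {linked(b), near(b,b), near(d,b), near(e,b), near(e,d), near(e,f), near(f,b), near(f,d)}  (22 atoms)
goal ⊆ F2  ⇒  h_max = 2

2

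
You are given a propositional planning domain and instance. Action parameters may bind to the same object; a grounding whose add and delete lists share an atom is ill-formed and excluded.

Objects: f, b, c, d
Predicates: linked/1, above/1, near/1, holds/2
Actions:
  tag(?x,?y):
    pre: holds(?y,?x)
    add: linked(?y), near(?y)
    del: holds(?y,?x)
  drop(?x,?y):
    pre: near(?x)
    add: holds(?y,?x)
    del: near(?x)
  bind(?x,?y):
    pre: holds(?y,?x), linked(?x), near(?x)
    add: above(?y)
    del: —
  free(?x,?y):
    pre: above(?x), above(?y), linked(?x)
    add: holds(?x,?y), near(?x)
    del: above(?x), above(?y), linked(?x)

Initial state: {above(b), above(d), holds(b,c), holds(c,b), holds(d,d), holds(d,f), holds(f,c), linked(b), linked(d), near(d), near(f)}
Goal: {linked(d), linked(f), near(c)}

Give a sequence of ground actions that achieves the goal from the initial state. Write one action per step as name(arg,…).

1. tag(b,c)  →  {above(b), above(d), holds(b,c), holds(d,d), holds(d,f), holds(f,c), linked(b), linked(c), linked(d), near(c), near(d), near(f)}
2. tag(c,f)  →  {above(b), above(d), holds(b,c), holds(d,d), holds(d,f), linked(b), linked(c), linked(d), linked(f), near(c), near(d), near(f)}

tag(b,c); tag(c,f)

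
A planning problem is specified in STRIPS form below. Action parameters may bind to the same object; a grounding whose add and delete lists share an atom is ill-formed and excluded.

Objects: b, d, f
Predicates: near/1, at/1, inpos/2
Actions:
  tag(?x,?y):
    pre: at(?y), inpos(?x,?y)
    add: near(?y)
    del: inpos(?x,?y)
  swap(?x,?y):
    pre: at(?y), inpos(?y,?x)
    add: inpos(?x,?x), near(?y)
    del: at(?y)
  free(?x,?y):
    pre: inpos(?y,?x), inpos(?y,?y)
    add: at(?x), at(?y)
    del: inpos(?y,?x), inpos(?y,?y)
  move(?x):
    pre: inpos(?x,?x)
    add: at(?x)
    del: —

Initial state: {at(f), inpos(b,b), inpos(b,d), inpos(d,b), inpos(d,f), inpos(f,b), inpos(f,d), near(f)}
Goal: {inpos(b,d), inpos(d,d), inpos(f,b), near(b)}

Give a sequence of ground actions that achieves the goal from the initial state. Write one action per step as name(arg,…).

1. free(b,b)  →  {at(b), at(f), inpos(b,d), inpos(d,b), inpos(d,f), inpos(f,b), inpos(f,d), near(f)}
2. swap(d,b)  →  {at(f), inpos(b,d), inpos(d,b), inpos(d,d), inpos(d,f), inpos(f,b), inpos(f,d), near(b), near(f)}

free(b,b); swap(d,b)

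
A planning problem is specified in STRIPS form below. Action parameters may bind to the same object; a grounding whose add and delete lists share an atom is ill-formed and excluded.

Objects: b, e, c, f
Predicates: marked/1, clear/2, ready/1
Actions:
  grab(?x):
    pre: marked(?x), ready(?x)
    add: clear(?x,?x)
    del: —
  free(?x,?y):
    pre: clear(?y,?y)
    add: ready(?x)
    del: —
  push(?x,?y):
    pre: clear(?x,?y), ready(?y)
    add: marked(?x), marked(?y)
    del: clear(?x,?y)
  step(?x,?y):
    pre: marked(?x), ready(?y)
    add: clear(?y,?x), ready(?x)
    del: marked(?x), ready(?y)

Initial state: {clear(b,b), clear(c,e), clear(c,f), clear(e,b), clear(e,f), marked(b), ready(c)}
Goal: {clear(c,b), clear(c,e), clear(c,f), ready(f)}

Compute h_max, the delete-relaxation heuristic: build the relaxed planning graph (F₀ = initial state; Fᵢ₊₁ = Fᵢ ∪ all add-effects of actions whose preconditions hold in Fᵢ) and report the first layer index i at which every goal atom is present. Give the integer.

1

F0 = init (7 atoms)
F1 = F0 ∪ {clear(c,b), ready(b), ready(e), ready(f)}  (11 atoms)
goal ⊆ F1  ⇒  h_max = 1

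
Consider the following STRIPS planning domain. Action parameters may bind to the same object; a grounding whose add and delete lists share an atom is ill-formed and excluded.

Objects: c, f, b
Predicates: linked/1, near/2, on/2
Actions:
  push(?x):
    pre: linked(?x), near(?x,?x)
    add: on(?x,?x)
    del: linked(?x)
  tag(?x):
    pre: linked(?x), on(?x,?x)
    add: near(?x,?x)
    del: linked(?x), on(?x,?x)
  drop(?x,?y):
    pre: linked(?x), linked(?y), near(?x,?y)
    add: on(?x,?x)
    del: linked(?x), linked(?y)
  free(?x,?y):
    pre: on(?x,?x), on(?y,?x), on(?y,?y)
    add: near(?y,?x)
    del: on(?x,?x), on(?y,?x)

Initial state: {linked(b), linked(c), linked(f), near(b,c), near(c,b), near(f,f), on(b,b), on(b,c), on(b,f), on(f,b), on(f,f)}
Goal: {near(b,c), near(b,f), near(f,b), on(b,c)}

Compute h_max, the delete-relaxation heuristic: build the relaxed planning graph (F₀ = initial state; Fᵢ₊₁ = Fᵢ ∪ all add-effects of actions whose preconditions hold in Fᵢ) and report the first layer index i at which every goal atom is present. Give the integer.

F0 = init (11 atoms)
F1 = F0 ∪ {near(b,b), near(b,f), near(f,b), on(c,c)}  (15 atoms)
goal ⊆ F1  ⇒  h_max = 1

1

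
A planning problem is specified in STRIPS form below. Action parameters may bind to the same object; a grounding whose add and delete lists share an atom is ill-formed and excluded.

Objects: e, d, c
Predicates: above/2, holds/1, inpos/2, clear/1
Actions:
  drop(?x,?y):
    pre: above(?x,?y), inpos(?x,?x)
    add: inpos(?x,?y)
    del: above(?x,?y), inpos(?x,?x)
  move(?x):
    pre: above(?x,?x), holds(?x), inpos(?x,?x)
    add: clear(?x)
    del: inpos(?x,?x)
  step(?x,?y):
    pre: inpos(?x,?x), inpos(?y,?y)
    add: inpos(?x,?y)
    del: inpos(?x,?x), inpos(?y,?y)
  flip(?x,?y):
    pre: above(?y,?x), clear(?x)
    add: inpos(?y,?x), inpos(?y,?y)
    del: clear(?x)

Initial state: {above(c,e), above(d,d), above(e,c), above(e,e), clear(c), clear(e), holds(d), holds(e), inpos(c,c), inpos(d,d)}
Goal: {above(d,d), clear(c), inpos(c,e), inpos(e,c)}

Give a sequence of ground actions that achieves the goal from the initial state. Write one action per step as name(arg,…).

drop(c,e); flip(e,e); drop(e,c)

1. drop(c,e)  →  {above(d,d), above(e,c), above(e,e), clear(c), clear(e), holds(d), holds(e), inpos(c,e), inpos(d,d)}
2. flip(e,e)  →  {above(d,d), above(e,c), above(e,e), clear(c), holds(d), holds(e), inpos(c,e), inpos(d,d), inpos(e,e)}
3. drop(e,c)  →  {above(d,d), above(e,e), clear(c), holds(d), holds(e), inpos(c,e), inpos(d,d), inpos(e,c)}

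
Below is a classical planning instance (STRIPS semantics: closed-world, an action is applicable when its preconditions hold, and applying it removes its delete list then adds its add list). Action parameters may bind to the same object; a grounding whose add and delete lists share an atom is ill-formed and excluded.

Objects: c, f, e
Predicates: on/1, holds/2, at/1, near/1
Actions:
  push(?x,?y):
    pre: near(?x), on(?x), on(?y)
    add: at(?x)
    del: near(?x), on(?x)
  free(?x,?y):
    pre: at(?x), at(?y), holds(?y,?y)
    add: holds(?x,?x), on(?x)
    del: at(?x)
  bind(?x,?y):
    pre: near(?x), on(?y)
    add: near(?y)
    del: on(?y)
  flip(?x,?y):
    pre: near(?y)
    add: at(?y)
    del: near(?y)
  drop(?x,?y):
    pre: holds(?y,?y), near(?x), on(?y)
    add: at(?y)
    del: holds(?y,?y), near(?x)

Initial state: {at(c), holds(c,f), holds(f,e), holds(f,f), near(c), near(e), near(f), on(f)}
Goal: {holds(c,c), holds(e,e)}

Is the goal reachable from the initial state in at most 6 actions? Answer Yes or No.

Yes

1. push(f,f)  →  {at(c), at(f), holds(c,f), holds(f,e), holds(f,f), near(c), near(e)}
2. free(c,f)  →  {at(f), holds(c,c), holds(c,f), holds(f,e), holds(f,f), near(c), near(e), on(c)}
3. flip(c,e)  →  {at(e), at(f), holds(c,c), holds(c,f), holds(f,e), holds(f,f), near(c), on(c)}
4. free(e,f)  →  {at(f), holds(c,c), holds(c,f), holds(e,e), holds(f,e), holds(f,f), near(c), on(c), on(e)}
optimal plan length = 4; 4 ≤ 6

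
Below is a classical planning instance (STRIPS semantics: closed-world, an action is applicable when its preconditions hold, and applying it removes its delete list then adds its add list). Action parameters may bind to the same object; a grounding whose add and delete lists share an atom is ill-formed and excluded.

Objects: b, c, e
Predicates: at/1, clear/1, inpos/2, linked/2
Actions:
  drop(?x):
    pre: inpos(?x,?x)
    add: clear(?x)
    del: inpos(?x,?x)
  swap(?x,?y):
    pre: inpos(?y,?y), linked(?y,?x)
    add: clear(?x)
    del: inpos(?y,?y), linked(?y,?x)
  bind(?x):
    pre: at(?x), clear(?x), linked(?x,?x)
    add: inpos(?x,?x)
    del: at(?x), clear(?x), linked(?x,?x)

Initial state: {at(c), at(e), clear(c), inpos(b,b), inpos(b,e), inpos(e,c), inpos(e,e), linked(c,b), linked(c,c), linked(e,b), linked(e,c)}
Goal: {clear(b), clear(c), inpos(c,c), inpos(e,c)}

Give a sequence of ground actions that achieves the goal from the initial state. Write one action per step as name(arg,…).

drop(b); bind(c); swap(c,e)

1. drop(b)  →  {at(c), at(e), clear(b), clear(c), inpos(b,e), inpos(e,c), inpos(e,e), linked(c,b), linked(c,c), linked(e,b), linked(e,c)}
2. bind(c)  →  {at(e), clear(b), inpos(b,e), inpos(c,c), inpos(e,c), inpos(e,e), linked(c,b), linked(e,b), linked(e,c)}
3. swap(c,e)  →  {at(e), clear(b), clear(c), inpos(b,e), inpos(c,c), inpos(e,c), linked(c,b), linked(e,b)}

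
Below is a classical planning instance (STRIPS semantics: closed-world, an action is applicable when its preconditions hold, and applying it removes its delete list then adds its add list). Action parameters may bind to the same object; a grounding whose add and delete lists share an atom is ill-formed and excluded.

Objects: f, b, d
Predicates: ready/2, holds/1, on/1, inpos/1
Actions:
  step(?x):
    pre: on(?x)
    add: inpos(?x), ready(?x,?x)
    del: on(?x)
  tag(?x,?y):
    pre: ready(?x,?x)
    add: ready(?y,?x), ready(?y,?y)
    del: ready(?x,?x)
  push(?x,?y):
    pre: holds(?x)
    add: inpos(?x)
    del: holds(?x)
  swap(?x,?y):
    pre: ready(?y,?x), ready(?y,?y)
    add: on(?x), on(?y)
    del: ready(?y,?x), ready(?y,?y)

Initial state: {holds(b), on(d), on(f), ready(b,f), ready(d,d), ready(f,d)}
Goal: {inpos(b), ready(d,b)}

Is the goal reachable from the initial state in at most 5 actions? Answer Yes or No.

Yes

1. tag(d,b)  →  {holds(b), on(d), on(f), ready(b,b), ready(b,d), ready(b,f), ready(f,d)}
2. tag(b,d)  →  {holds(b), on(d), on(f), ready(b,d), ready(b,f), ready(d,b), ready(d,d), ready(f,d)}
3. push(b,f)  →  {inpos(b), on(d), on(f), ready(b,d), ready(b,f), ready(d,b), ready(d,d), ready(f,d)}
optimal plan length = 3; 3 ≤ 5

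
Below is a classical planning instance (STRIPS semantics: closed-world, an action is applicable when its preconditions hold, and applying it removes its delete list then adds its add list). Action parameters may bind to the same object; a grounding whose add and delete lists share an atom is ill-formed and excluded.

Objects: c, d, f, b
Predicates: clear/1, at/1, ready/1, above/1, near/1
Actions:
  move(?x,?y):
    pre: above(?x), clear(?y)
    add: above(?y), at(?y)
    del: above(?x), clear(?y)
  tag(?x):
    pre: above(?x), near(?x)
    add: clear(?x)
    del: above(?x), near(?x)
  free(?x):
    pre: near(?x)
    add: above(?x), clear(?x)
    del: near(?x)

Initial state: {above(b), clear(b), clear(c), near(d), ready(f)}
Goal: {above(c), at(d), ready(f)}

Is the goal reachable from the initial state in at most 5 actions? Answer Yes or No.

Yes

1. free(d)  →  {above(b), above(d), clear(b), clear(c), clear(d), ready(f)}
2. move(d,c)  →  {above(b), above(c), at(c), clear(b), clear(d), ready(f)}
3. move(b,d)  →  {above(c), above(d), at(c), at(d), clear(b), ready(f)}
optimal plan length = 3; 3 ≤ 5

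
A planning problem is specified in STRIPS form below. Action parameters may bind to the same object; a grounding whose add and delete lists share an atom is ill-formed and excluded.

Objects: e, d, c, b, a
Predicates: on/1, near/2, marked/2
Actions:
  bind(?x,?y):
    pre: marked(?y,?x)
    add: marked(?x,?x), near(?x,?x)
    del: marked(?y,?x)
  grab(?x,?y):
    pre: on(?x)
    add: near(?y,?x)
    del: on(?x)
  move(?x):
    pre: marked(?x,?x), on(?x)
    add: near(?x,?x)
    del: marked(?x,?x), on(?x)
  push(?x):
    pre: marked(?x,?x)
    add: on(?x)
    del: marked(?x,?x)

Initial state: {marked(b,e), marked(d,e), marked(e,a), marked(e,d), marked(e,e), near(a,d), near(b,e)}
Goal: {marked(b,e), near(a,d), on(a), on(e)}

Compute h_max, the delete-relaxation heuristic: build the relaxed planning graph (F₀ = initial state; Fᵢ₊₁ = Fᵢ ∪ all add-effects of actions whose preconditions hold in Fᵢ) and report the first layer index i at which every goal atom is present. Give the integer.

2

F0 = init (7 atoms)
F1 = F0 ∪ {marked(a,a), marked(d,d), near(a,a), near(d,d), near(e,e), on(e)}  (13 atoms)
F2 = F1 ∪ {near(a,e), near(c,e), near(d,e), on(a), on(d)}  (18 atoms)
goal ⊆ F2  ⇒  h_max = 2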